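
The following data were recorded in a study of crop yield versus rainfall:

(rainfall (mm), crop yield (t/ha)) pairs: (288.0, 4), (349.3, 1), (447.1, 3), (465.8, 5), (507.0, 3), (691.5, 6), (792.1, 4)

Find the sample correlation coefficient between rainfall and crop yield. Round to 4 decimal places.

n = 7, Σx = 3540.8, Σy = 26, Σxy = 14010, Σx² = 1984466.2, Σy² = 112
Sxx = Σx² − (Σx)²/n = 1984466.2 − 1791037.805714 = 193428.394286
Sxy = Σxy − (Σx)(Σy)/n = 14010 − 13151.542857 = 858.457143
Syy = Σy² − (Σy)²/n = 112 − 96.571429 = 15.428571
r = Sxy/√(Sxx·Syy) = 858.457143/√(2984323.797551) = 858.457143/1727.519551 = 0.496930

0.4969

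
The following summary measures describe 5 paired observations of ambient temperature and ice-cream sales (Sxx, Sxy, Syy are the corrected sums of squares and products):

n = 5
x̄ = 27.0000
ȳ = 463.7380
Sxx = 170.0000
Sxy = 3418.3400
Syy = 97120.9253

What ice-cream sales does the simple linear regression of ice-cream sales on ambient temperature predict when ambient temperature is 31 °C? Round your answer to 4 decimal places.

b = Sxy/Sxx = 3418.34/170 = 20.107882
a = ȳ − b·x̄ = 463.738 − 20.107882·27 = -79.174824
ŷ(31) = a + b·31 = -79.174824 + 20.107882·31 = 544.169529

544.1695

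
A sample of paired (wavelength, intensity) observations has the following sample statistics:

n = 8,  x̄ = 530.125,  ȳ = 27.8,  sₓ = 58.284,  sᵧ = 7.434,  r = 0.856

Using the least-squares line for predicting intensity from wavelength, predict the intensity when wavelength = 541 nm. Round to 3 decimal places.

28.987

b = r · sᵧ/sₓ = 0.856 · 7.434/58.284 = 0.109181
a = ȳ − b·x̄ = 27.8 − 0.109181·530.125 = -30.079565
ŷ(541) = a + b·541 = -30.079565 + 0.109181·541 = 28.987343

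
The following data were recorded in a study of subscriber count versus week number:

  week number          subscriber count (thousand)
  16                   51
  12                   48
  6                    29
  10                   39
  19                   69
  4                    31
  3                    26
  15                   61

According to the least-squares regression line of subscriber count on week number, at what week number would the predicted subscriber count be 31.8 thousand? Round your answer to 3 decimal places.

n = 8, Σx = 85, Σy = 354, Σxy = 4384, Σx² = 1147
Sxx = Σx² − (Σx)²/n = 1147 − 903.125 = 243.875
Sxy = Σxy − (Σx)(Σy)/n = 4384 − 3761.25 = 622.75
b = Sxy/Sxx = 622.75/243.875 = 2.553562
a = ȳ − b·x̄ = 44.25 − 2.553562·10.625 = 17.118401
Set a + b·x = 31.8: x = (31.8 − 17.118401) / 2.553562 = 5.749458

5.749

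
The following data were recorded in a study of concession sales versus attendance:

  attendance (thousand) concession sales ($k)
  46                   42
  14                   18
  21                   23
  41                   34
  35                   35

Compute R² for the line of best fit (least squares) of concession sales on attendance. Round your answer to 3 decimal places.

n = 5, Σx = 157, Σy = 152, Σxy = 5286, Σx² = 5659, Σy² = 4998
Sxx = Σx² − (Σx)²/n = 5659 − 4929.8 = 729.2
Sxy = Σxy − (Σx)(Σy)/n = 5286 − 4772.8 = 513.2
Syy = Σy² − (Σy)²/n = 4998 − 4620.8 = 377.2
R² = Sxy²/(Sxx·Syy) = (513.2)²/(729.2·377.2) = 0.957536

0.958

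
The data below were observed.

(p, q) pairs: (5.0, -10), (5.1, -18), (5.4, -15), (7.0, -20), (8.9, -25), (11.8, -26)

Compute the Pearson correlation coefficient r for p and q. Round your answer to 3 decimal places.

n = 6, Σx = 43.2, Σy = -114, Σxy = -892.1, Σx² = 347.62, Σy² = 2350
Sxx = Σx² − (Σx)²/n = 347.62 − 311.04 = 36.58
Sxy = Σxy − (Σx)(Σy)/n = -892.1 − (-820.8) = -71.3
Syy = Σy² − (Σy)²/n = 2350 − 2166 = 184
r = Sxy/√(Sxx·Syy) = -71.3/√(6730.72) = -71.3/82.040965 = -0.869078

-0.869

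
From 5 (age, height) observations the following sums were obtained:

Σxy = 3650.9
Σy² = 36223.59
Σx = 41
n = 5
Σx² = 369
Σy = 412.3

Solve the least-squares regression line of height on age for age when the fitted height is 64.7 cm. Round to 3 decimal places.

6.043

Sxx = Σx² − (Σx)²/n = 369 − 336.2 = 32.8
Sxy = Σxy − (Σx)(Σy)/n = 3650.9 − 3380.86 = 270.04
b = Sxy/Sxx = 270.04/32.8 = 8.232927
a = ȳ − b·x̄ = 82.46 − 8.232927·8.2 = 14.95
Set a + b·x = 64.7: x = (64.7 − 14.95) / 8.232927 = 6.042808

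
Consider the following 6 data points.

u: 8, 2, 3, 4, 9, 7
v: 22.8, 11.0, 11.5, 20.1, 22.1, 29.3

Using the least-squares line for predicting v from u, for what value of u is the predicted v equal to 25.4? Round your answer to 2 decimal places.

8.54

n = 6, Σx = 33, Σy = 116.8, Σxy = 723.3, Σx² = 223
Sxx = Σx² − (Σx)²/n = 223 − 181.5 = 41.5
Sxy = Σxy − (Σx)(Σy)/n = 723.3 − 642.4 = 80.9
b = Sxy/Sxx = 80.9/41.5 = 1.949398
a = ȳ − b·x̄ = 19.466667 − 1.949398·5.5 = 8.744980
Set a + b·x = 25.4: x = (25.4 − 8.744980) / 1.949398 = 8.543675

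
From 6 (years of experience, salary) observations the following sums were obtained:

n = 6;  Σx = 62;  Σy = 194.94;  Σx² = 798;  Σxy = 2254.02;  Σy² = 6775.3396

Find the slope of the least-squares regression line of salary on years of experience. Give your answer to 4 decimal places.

Sxx = Σx² − (Σx)²/n = 798 − 640.666667 = 157.333333
Sxy = Σxy − (Σx)(Σy)/n = 2254.02 − 2014.38 = 239.64
b = Sxy/Sxx = 239.64/157.333333 = 1.523136

1.5231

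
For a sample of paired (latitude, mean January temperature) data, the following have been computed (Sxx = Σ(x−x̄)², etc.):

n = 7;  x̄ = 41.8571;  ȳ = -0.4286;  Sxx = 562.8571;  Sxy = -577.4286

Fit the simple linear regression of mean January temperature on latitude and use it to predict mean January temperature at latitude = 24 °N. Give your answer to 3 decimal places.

b = Sxy/Sxx = -577.4286/562.8571 = -1.025888
a = ȳ − b·x̄ = -0.4286 − (-1.025888)·41.8571 = 42.512116
ŷ(24) = a + b·24 = 42.512116 + (-1.025888)·24 = 17.890793

17.891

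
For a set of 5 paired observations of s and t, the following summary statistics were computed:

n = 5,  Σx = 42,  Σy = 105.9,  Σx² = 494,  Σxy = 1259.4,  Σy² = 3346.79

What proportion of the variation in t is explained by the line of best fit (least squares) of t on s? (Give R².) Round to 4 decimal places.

Sxx = Σx² − (Σx)²/n = 494 − 352.8 = 141.2
Sxy = Σxy − (Σx)(Σy)/n = 1259.4 − 889.56 = 369.84
Syy = Σy² − (Σy)²/n = 3346.79 − 2242.962 = 1103.828
R² = Sxy²/(Sxx·Syy) = (369.84)²/(141.2·1103.828) = 0.877590

0.8776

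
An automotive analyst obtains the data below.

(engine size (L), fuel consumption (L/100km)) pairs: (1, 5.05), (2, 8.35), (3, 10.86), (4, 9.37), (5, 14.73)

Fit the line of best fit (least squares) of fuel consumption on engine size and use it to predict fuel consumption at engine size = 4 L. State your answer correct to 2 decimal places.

n = 5, Σx = 15, Σy = 48.36, Σxy = 165.46, Σx² = 55
Sxx = Σx² − (Σx)²/n = 55 − 45 = 10
Sxy = Σxy − (Σx)(Σy)/n = 165.46 − 145.08 = 20.38
b = Sxy/Sxx = 20.38/10 = 2.038
a = ȳ − b·x̄ = 9.672 − 2.038·3 = 3.558
ŷ(4) = a + b·4 = 3.558 + 2.038·4 = 11.71

11.71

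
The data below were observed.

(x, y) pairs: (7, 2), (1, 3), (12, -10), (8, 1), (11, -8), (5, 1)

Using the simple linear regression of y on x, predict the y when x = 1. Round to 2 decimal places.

n = 6, Σx = 44, Σy = -11, Σxy = -178, Σx² = 404
Sxx = Σx² − (Σx)²/n = 404 − 322.666667 = 81.333333
Sxy = Σxy − (Σx)(Σy)/n = -178 − (-80.666667) = -97.333333
b = Sxy/Sxx = -97.333333/81.333333 = -1.196721
a = ȳ − b·x̄ = -1.833333 − (-1.196721)·7.333333 = 6.942623
ŷ(1) = a + b·1 = 6.942623 + (-1.196721)·1 = 5.745902

5.75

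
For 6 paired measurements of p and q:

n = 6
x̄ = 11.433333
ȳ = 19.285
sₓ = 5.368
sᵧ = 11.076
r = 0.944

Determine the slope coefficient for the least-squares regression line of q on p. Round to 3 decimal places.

b = r · sᵧ/sₓ = 0.944 · 11.076/5.368 = 1.947791

1.948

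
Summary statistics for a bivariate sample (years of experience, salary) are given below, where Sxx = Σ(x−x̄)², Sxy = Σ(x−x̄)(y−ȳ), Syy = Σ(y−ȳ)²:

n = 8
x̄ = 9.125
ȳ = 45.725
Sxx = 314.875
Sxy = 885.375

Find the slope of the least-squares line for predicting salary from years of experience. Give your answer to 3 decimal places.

2.812

b = Sxy/Sxx = 885.375/314.875 = 2.811830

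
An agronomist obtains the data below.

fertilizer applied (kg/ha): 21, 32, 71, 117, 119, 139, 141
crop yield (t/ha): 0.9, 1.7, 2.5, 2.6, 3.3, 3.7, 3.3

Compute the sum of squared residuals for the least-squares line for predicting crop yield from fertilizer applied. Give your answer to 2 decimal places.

n = 7, Σx = 640, Σy = 18, Σxy = 1927.3, Σx² = 73558, Σy² = 52.18
Sxx = Σx² − (Σx)²/n = 73558 − 58514.285714 = 15043.714286
Sxy = Σxy − (Σx)(Σy)/n = 1927.3 − 1645.714286 = 281.585714
Syy = Σy² − (Σy)²/n = 52.18 − 46.285714 = 5.894286
b = Sxy/Sxx = 281.585714/15043.714286 = 0.018718
SSE = Syy − b·Sxy = 5.894286 − 0.018718·281.585714 = 0.623612

0.62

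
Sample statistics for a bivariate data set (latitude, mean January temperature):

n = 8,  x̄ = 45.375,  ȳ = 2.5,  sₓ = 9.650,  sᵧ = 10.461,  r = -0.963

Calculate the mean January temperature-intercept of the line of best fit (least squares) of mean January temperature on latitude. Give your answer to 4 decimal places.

b = r · sᵧ/sₓ = -0.963 · 10.461/9.65 = -1.043932
a = ȳ − b·x̄ = 2.5 − (-1.043932)·45.375 = 49.868411

49.8684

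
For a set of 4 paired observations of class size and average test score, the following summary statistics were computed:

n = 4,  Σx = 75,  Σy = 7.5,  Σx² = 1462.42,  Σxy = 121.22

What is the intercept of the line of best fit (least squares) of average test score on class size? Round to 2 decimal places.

Sxx = Σx² − (Σx)²/n = 1462.42 − 1406.25 = 56.17
Sxy = Σxy − (Σx)(Σy)/n = 121.22 − 140.625 = -19.405
b = Sxy/Sxx = -19.405/56.17 = -0.345469
a = ȳ − b·x̄ = 1.875 − (-0.345469)·18.75 = 8.352546

8.35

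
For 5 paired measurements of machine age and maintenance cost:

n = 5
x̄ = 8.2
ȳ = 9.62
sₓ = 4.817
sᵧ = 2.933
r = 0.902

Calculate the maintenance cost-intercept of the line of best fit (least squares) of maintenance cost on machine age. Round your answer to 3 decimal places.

b = r · sᵧ/sₓ = 0.902 · 2.933/4.817 = 0.549214
a = ȳ − b·x̄ = 9.62 − 0.549214·8.2 = 5.116442

5.116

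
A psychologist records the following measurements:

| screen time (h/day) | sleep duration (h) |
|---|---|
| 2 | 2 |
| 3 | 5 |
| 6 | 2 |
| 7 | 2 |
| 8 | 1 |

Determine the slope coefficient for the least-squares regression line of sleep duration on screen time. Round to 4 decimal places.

n = 5, Σx = 26, Σy = 12, Σxy = 53, Σx² = 162
Sxx = Σx² − (Σx)²/n = 162 − 135.2 = 26.8
Sxy = Σxy − (Σx)(Σy)/n = 53 − 62.4 = -9.4
b = Sxy/Sxx = -9.4/26.8 = -0.350746

-0.3507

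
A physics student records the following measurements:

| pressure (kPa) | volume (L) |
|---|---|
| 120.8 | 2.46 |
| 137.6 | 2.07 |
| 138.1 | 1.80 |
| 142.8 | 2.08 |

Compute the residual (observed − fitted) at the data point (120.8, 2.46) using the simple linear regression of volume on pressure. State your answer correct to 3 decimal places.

0.042

n = 4, Σx = 539.3, Σy = 8.41, Σxy = 1127.604, Σx² = 72989.85
Sxx = Σx² − (Σx)²/n = 72989.85 − 72711.1225 = 278.7275
Sxy = Σxy − (Σx)(Σy)/n = 1127.604 − 1133.87825 = -6.27425
b = Sxy/Sxx = -6.27425/278.7275 = -0.022510
a = ȳ − b·x̄ = 2.1025 − (-0.022510)·134.825 = 5.137456
ŷ(120.8) = 5.137456 + (-0.022510)·120.8 = 2.418207
residual = y − ŷ = 2.46 − 2.418207 = 0.041793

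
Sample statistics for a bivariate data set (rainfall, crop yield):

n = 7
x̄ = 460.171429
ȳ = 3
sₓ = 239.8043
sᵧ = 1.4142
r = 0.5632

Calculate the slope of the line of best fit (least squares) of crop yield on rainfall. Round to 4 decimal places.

0.0033

b = r · sᵧ/sₓ = 0.5632 · 1.4142/239.8043 = 0.003321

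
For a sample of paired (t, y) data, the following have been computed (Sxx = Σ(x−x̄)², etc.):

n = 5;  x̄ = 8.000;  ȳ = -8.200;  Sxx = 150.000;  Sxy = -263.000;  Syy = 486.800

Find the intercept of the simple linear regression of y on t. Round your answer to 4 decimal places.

b = Sxy/Sxx = -263/150 = -1.753333
a = ȳ − b·x̄ = -8.2 − (-1.753333)·8 = 5.826667

5.8267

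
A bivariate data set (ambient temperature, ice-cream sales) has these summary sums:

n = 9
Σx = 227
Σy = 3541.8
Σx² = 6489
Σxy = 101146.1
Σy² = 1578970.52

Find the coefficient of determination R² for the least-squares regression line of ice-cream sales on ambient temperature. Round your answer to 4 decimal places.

0.9872

Sxx = Σx² − (Σx)²/n = 6489 − 5725.444444 = 763.555556
Sxy = Σxy − (Σx)(Σy)/n = 101146.1 − 89332.066667 = 11814.033333
Syy = Σy² − (Σy)²/n = 1578970.52 − 1393816.36 = 185154.16
R² = Sxy²/(Sxx·Syy) = (11814.033333)²/(763.555556·185154.16) = 0.987239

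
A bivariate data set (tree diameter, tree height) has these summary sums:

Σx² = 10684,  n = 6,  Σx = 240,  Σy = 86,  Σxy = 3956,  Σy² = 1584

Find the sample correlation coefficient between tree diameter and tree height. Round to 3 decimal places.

Sxx = Σx² − (Σx)²/n = 10684 − 9600 = 1084
Sxy = Σxy − (Σx)(Σy)/n = 3956 − 3440 = 516
Syy = Σy² − (Σy)²/n = 1584 − 1232.666667 = 351.333333
r = Sxy/√(Sxx·Syy) = 516/√(380845.333333) = 516/617.126675 = 0.836133

0.836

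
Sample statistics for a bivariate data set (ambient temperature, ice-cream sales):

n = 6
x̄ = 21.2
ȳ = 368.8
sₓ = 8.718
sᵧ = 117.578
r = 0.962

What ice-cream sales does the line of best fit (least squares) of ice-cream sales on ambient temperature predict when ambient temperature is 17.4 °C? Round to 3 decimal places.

b = r · sᵧ/sₓ = 0.962 · 117.578/8.718 = 12.974310
a = ȳ − b·x̄ = 368.8 − 12.974310·21.2 = 93.744625
ŷ(17.4) = a + b·17.4 = 93.744625 + 12.974310·17.4 = 319.497621

319.498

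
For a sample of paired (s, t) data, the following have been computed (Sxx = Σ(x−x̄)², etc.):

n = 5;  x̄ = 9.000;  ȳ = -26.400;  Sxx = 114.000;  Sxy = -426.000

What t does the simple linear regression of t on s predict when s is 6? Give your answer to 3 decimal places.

b = Sxy/Sxx = -426/114 = -3.736842
a = ȳ − b·x̄ = -26.4 − (-3.736842)·9 = 7.231579
ŷ(6) = a + b·6 = 7.231579 + (-3.736842)·6 = -15.189474

-15.189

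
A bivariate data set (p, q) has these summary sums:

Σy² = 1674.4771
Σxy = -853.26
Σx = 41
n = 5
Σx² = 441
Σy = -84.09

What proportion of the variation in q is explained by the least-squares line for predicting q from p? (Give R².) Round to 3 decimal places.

Sxx = Σx² − (Σx)²/n = 441 − 336.2 = 104.8
Sxy = Σxy − (Σx)(Σy)/n = -853.26 − (-689.538) = -163.722
Syy = Σy² − (Σy)²/n = 1674.4771 − 1414.22562 = 260.25148
R² = Sxy²/(Sxx·Syy) = (-163.722)²/(104.8·260.25148) = 0.982787

0.983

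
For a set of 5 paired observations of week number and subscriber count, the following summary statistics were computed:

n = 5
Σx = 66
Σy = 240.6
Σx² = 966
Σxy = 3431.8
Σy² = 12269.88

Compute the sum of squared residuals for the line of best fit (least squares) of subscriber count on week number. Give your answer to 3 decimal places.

1.548

Sxx = Σx² − (Σx)²/n = 966 − 871.2 = 94.8
Sxy = Σxy − (Σx)(Σy)/n = 3431.8 − 3175.92 = 255.88
Syy = Σy² − (Σy)²/n = 12269.88 − 11577.672 = 692.208
b = Sxy/Sxx = 255.88/94.8 = 2.699156
SSE = Syy − b·Sxy = 692.208 − 2.699156·255.88 = 1.547932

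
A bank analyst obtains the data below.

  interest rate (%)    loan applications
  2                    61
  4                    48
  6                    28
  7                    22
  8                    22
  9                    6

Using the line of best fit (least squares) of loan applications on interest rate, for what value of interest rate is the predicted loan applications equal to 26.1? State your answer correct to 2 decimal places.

6.67

n = 6, Σx = 36, Σy = 187, Σxy = 866, Σx² = 250
Sxx = Σx² − (Σx)²/n = 250 − 216 = 34
Sxy = Σxy − (Σx)(Σy)/n = 866 − 1122 = -256
b = Sxy/Sxx = -256/34 = -7.529412
a = ȳ − b·x̄ = 31.166667 − (-7.529412)·6 = 76.343137
Set a + b·x = 26.1: x = (26.1 − 76.343137) / (-7.529412) = 6.672917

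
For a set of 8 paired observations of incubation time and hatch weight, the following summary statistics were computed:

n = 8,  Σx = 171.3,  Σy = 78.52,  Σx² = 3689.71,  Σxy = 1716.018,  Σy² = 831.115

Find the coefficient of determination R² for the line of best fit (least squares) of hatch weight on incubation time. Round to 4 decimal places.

0.9164

Sxx = Σx² − (Σx)²/n = 3689.71 − 3667.96125 = 21.74875
Sxy = Σxy − (Σx)(Σy)/n = 1716.018 − 1681.3095 = 34.7085
Syy = Σy² − (Σy)²/n = 831.115 − 770.6738 = 60.4412
R² = Sxy²/(Sxx·Syy) = (34.7085)²/(21.74875·60.4412) = 0.916441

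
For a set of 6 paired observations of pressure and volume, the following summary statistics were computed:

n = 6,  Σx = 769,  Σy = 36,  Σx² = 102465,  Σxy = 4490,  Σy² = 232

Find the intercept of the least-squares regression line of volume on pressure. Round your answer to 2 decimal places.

Sxx = Σx² − (Σx)²/n = 102465 − 98560.166667 = 3904.833333
Sxy = Σxy − (Σx)(Σy)/n = 4490 − 4614 = -124
b = Sxy/Sxx = -124/3904.833333 = -0.031756
a = ȳ − b·x̄ = 6 − (-0.031756)·128.166667 = 10.069999

10.07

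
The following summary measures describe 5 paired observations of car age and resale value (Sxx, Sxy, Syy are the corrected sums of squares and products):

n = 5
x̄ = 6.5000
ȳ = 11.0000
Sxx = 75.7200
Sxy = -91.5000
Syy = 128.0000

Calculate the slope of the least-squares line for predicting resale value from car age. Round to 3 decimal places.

b = Sxy/Sxx = -91.5/75.72 = -1.208399

-1.208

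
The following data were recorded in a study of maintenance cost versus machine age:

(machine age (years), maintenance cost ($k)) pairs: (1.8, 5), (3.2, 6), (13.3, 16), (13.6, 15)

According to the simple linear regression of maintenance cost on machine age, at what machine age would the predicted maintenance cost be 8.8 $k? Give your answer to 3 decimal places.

6.107

n = 4, Σx = 31.9, Σy = 42, Σxy = 445, Σx² = 375.33
Sxx = Σx² − (Σx)²/n = 375.33 − 254.4025 = 120.9275
Sxy = Σxy − (Σx)(Σy)/n = 445 − 334.95 = 110.05
b = Sxy/Sxx = 110.05/120.9275 = 0.910049
a = ȳ − b·x̄ = 10.5 − 0.910049·7.975 = 3.242356
Set a + b·x = 8.8: x = (8.8 − 3.242356) / 0.910049 = 6.106970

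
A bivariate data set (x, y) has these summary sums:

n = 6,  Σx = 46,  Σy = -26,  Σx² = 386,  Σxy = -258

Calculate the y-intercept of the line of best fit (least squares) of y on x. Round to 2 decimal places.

9.16

Sxx = Σx² − (Σx)²/n = 386 − 352.666667 = 33.333333
Sxy = Σxy − (Σx)(Σy)/n = -258 − (-199.333333) = -58.666667
b = Sxy/Sxx = -58.666667/33.333333 = -1.76
a = ȳ − b·x̄ = -4.333333 − (-1.76)·7.666667 = 9.16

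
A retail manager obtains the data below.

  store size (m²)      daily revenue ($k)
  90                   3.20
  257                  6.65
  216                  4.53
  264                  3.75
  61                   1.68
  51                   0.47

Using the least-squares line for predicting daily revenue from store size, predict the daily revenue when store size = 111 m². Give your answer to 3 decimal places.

n = 6, Σx = 939, Σy = 20.28, Σxy = 4091.98, Σx² = 196823
Sxx = Σx² − (Σx)²/n = 196823 − 146953.5 = 49869.5
Sxy = Σxy − (Σx)(Σy)/n = 4091.98 − 3173.82 = 918.16
b = Sxy/Sxx = 918.16/49869.5 = 0.018411
a = ȳ − b·x̄ = 3.38 − 0.018411·156.5 = 0.498639
ŷ(111) = a + b·111 = 0.498639 + 0.018411·111 = 2.542288

2.542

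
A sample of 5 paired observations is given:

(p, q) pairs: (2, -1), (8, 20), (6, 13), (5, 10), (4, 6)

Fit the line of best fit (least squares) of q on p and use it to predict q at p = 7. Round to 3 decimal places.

n = 5, Σx = 25, Σy = 48, Σxy = 310, Σx² = 145
Sxx = Σx² − (Σx)²/n = 145 − 125 = 20
Sxy = Σxy − (Σx)(Σy)/n = 310 − 240 = 70
b = Sxy/Sxx = 70/20 = 3.5
a = ȳ − b·x̄ = 9.6 − 3.5·5 = -7.9
ŷ(7) = a + b·7 = -7.9 + 3.5·7 = 16.6

16.600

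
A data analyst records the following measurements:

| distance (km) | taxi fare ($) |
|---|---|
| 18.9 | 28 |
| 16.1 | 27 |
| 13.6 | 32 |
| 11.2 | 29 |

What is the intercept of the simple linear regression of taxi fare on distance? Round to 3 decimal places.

33.693

n = 4, Σx = 59.8, Σy = 116, Σxy = 1723.9, Σx² = 926.82
Sxx = Σx² − (Σx)²/n = 926.82 − 894.01 = 32.81
Sxy = Σxy − (Σx)(Σy)/n = 1723.9 − 1734.2 = -10.3
b = Sxy/Sxx = -10.3/32.81 = -0.313929
a = ȳ − b·x̄ = 29 − (-0.313929)·14.95 = 33.693234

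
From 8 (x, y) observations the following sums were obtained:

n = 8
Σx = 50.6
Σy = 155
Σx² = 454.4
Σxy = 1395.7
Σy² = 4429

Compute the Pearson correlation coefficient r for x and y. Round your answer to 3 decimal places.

Sxx = Σx² − (Σx)²/n = 454.4 − 320.045 = 134.355
Sxy = Σxy − (Σx)(Σy)/n = 1395.7 − 980.375 = 415.325
Syy = Σy² − (Σy)²/n = 4429 − 3003.125 = 1425.875
r = Sxy/√(Sxx·Syy) = 415.325/√(191573.435625) = 415.325/437.691028 = 0.948900

0.949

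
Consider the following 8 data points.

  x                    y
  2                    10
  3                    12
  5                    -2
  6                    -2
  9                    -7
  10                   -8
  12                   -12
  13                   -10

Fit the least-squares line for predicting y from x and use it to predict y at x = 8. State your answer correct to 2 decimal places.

n = 8, Σx = 60, Σy = -19, Σxy = -383, Σx² = 568
Sxx = Σx² − (Σx)²/n = 568 − 450 = 118
Sxy = Σxy − (Σx)(Σy)/n = -383 − (-142.5) = -240.5
b = Sxy/Sxx = -240.5/118 = -2.038136
a = ȳ − b·x̄ = -2.375 − (-2.038136)·7.5 = 12.911017
ŷ(8) = a + b·8 = 12.911017 + (-2.038136)·8 = -3.394068

-3.39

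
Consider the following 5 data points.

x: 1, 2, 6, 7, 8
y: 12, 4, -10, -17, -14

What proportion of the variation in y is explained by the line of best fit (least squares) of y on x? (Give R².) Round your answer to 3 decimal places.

n = 5, Σx = 24, Σy = -25, Σxy = -271, Σx² = 154, Σy² = 745
Sxx = Σx² − (Σx)²/n = 154 − 115.2 = 38.8
Sxy = Σxy − (Σx)(Σy)/n = -271 − (-120) = -151
Syy = Σy² − (Σy)²/n = 745 − 125 = 620
R² = Sxy²/(Sxx·Syy) = (-151)²/(38.8·620) = 0.947830

0.948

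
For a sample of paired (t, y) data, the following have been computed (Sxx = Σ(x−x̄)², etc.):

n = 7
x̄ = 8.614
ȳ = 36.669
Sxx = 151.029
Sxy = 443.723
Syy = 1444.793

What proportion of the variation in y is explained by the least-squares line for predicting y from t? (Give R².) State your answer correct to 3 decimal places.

R² = Sxy²/(Sxx·Syy) = (443.723)²/(151.029·1444.793) = 0.902314

0.902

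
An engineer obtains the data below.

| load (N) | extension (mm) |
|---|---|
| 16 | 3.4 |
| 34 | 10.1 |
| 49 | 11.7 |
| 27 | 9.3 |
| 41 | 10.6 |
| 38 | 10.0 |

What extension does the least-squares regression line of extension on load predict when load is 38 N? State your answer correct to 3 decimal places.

10.075

n = 6, Σx = 205, Σy = 55.1, Σxy = 2036.8, Σx² = 7667
Sxx = Σx² − (Σx)²/n = 7667 − 7004.166667 = 662.833333
Sxy = Σxy − (Σx)(Σy)/n = 2036.8 − 1882.583333 = 154.216667
b = Sxy/Sxx = 154.216667/662.833333 = 0.232663
a = ȳ − b·x̄ = 9.183333 − 0.232663·34.166667 = 1.234021
ŷ(38) = a + b·38 = 1.234021 + 0.232663·38 = 10.075207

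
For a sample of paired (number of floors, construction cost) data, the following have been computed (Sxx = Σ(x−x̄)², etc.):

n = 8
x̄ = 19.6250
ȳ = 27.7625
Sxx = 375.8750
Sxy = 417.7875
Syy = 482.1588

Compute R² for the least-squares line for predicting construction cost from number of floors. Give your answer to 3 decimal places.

R² = Sxy²/(Sxx·Syy) = (417.7875)²/(375.875·482.1588) = 0.963113

0.963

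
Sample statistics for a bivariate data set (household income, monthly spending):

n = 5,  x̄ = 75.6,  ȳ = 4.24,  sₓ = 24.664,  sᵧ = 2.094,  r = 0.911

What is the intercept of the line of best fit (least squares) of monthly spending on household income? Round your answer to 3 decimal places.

b = r · sᵧ/sₓ = 0.911 · 2.094/24.664 = 0.077345
a = ȳ − b·x̄ = 4.24 − 0.077345·75.6 = -1.607273

-1.607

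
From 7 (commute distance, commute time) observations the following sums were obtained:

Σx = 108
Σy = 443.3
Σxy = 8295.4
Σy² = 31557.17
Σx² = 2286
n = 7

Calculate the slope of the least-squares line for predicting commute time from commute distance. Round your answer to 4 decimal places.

Sxx = Σx² − (Σx)²/n = 2286 − 1666.285714 = 619.714286
Sxy = Σxy − (Σx)(Σy)/n = 8295.4 − 6839.485714 = 1455.914286
b = Sxy/Sxx = 1455.914286/619.714286 = 2.349331

2.3493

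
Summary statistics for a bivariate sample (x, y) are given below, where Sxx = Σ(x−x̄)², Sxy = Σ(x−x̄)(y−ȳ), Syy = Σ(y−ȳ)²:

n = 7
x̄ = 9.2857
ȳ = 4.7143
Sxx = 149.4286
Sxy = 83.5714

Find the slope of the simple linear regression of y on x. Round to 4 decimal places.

b = Sxy/Sxx = 83.5714/149.4286 = 0.559273

0.5593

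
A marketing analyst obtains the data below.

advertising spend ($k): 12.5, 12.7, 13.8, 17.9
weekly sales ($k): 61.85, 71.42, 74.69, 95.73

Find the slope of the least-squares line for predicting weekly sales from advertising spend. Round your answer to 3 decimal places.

5.501

n = 4, Σx = 56.9, Σy = 303.69, Σxy = 4424.448, Σx² = 828.39
Sxx = Σx² − (Σx)²/n = 828.39 − 809.4025 = 18.9875
Sxy = Σxy − (Σx)(Σy)/n = 4424.448 − 4319.99025 = 104.45775
b = Sxy/Sxx = 104.45775/18.9875 = 5.501396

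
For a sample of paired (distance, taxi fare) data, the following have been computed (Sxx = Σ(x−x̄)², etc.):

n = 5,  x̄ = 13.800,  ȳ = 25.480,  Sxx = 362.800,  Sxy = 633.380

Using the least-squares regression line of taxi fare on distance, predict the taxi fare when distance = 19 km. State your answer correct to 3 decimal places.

34.558

b = Sxy/Sxx = 633.38/362.8 = 1.745810
a = ȳ − b·x̄ = 25.48 − 1.745810·13.8 = 1.387817
ŷ(19) = a + b·19 = 1.387817 + 1.745810·19 = 34.558214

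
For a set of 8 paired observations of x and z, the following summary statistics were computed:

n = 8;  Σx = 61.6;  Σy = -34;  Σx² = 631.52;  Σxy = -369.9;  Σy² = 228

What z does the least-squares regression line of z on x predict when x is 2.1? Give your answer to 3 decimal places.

Sxx = Σx² − (Σx)²/n = 631.52 − 474.32 = 157.2
Sxy = Σxy − (Σx)(Σy)/n = -369.9 − (-261.8) = -108.1
b = Sxy/Sxx = -108.1/157.2 = -0.687659
a = ȳ − b·x̄ = -4.25 − (-0.687659)·7.7 = 1.044975
ŷ(2.1) = a + b·2.1 = 1.044975 + (-0.687659)·2.1 = -0.399109

-0.399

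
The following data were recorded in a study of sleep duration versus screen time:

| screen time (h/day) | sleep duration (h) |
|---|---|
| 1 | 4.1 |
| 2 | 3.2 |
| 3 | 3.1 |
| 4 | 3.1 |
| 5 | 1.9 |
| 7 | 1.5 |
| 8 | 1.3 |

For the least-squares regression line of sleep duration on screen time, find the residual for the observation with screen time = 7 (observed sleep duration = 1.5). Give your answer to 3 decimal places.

n = 7, Σx = 30, Σy = 18.2, Σxy = 62.6, Σx² = 168
Sxx = Σx² − (Σx)²/n = 168 − 128.571429 = 39.428571
Sxy = Σxy − (Σx)(Σy)/n = 62.6 − 78 = -15.4
b = Sxy/Sxx = -15.4/39.428571 = -0.390580
a = ȳ − b·x̄ = 2.6 − (-0.390580)·4.285714 = 4.273913
ŷ(7) = 4.273913 + (-0.390580)·7 = 1.539855
residual = y − ŷ = 1.5 − 1.539855 = -0.039855

-0.040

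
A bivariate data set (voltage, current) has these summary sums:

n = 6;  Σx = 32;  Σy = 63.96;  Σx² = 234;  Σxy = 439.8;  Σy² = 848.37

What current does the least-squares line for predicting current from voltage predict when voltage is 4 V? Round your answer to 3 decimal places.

Sxx = Σx² − (Σx)²/n = 234 − 170.666667 = 63.333333
Sxy = Σxy − (Σx)(Σy)/n = 439.8 − 341.12 = 98.68
b = Sxy/Sxx = 98.68/63.333333 = 1.558105
a = ȳ − b·x̄ = 10.66 − 1.558105·5.333333 = 2.350105
ŷ(4) = a + b·4 = 2.350105 + 1.558105·4 = 8.582526

8.583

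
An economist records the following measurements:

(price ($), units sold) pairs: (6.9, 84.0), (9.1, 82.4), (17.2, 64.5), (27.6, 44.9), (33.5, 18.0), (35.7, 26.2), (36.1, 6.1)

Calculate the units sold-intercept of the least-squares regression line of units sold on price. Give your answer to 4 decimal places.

104.2684

n = 7, Σx = 166.1, Σy = 326.1, Σxy = 5436.63, Σx² = 4887.97
Sxx = Σx² − (Σx)²/n = 4887.97 − 3941.315714 = 946.654286
Sxy = Σxy − (Σx)(Σy)/n = 5436.63 − 7737.887143 = -2301.257143
b = Sxy/Sxx = -2301.257143/946.654286 = -2.430937
a = ȳ − b·x̄ = 46.585714 − (-2.430937)·23.728571 = 104.268382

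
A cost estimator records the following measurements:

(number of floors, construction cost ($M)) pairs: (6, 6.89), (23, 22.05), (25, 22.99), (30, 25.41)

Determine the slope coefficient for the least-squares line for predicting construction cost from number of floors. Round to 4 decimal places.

n = 4, Σx = 84, Σy = 77.34, Σxy = 1885.54, Σx² = 2090
Sxx = Σx² − (Σx)²/n = 2090 − 1764 = 326
Sxy = Σxy − (Σx)(Σy)/n = 1885.54 − 1624.14 = 261.4
b = Sxy/Sxx = 261.4/326 = 0.801840

0.8018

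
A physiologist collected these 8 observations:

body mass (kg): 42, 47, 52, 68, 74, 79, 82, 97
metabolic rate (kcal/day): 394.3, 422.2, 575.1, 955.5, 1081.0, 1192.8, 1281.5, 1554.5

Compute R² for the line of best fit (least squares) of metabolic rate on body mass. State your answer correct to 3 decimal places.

0.995

n = 8, Σx = 541, Σy = 7456.9, Σxy = 561377.9, Σx² = 39151, Σy² = 8227490.93
Sxx = Σx² − (Σx)²/n = 39151 − 36585.125 = 2565.875
Sxy = Σxy − (Σx)(Σy)/n = 561377.9 − 504272.8625 = 57105.0375
Syy = Σy² − (Σy)²/n = 8227490.93 − 6950669.70125 = 1276821.22875
R² = Sxy²/(Sxx·Syy) = (57105.0375)²/(2565.875·1276821.22875) = 0.995367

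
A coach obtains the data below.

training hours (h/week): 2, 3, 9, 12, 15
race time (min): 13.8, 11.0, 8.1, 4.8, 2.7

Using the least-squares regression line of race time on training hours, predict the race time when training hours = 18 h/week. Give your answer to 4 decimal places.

n = 5, Σx = 41, Σy = 40.4, Σxy = 231.6, Σx² = 463
Sxx = Σx² − (Σx)²/n = 463 − 336.2 = 126.8
Sxy = Σxy − (Σx)(Σy)/n = 231.6 − 331.28 = -99.68
b = Sxy/Sxx = -99.68/126.8 = -0.786120
a = ȳ − b·x̄ = 8.08 − (-0.786120)·8.2 = 14.526183
ŷ(18) = a + b·18 = 14.526183 + (-0.786120)·18 = 0.376025

0.3760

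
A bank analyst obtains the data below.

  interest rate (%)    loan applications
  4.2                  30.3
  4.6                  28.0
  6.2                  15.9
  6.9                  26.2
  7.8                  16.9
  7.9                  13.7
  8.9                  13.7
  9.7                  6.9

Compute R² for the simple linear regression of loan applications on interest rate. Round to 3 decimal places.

n = 8, Σx = 56.2, Σy = 151.6, Σxy = 964.33, Σx² = 421.4, Σy² = 3349.94
Sxx = Σx² − (Σx)²/n = 421.4 − 394.805 = 26.595
Sxy = Σxy − (Σx)(Σy)/n = 964.33 − 1064.99 = -100.66
Syy = Σy² − (Σy)²/n = 3349.94 − 2872.82 = 477.12
R² = Sxy²/(Sxx·Syy) = (-100.66)²/(26.595·477.12) = 0.798521

0.799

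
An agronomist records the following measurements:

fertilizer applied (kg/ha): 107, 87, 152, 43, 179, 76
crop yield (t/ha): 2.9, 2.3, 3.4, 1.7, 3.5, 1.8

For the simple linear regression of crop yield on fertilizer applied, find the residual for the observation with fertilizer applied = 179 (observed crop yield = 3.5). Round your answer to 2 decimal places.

n = 6, Σx = 644, Σy = 15.6, Σxy = 1863.6, Σx² = 81788
Sxx = Σx² − (Σx)²/n = 81788 − 69122.666667 = 12665.333333
Sxy = Σxy − (Σx)(Σy)/n = 1863.6 − 1674.4 = 189.2
b = Sxy/Sxx = 189.2/12665.333333 = 0.014938
a = ȳ − b·x̄ = 2.6 − 0.014938·107.333333 = 0.996610
ŷ(179) = 0.996610 + 0.014938·179 = 3.670586
residual = y − ŷ = 3.5 − 3.670586 = -0.170586

-0.17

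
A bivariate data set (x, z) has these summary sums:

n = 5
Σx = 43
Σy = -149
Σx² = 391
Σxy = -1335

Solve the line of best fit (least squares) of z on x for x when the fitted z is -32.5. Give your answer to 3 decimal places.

Sxx = Σx² − (Σx)²/n = 391 − 369.8 = 21.2
Sxy = Σxy − (Σx)(Σy)/n = -1335 − (-1281.4) = -53.6
b = Sxy/Sxx = -53.6/21.2 = -2.528302
a = ȳ − b·x̄ = -29.8 − (-2.528302)·8.6 = -8.056604
Set a + b·x = -32.5: x = (-32.5 − (-8.056604)) / (-2.528302) = 9.667910

9.668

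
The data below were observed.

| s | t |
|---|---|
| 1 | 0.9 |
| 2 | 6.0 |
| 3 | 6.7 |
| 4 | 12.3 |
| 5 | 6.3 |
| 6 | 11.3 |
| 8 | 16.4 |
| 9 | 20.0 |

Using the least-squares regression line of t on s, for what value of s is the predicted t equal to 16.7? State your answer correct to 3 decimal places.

n = 8, Σx = 38, Σy = 79.9, Σxy = 492.7, Σx² = 236
Sxx = Σx² − (Σx)²/n = 236 − 180.5 = 55.5
Sxy = Σxy − (Σx)(Σy)/n = 492.7 − 379.525 = 113.175
b = Sxy/Sxx = 113.175/55.5 = 2.039189
a = ȳ − b·x̄ = 9.9875 − 2.039189·4.75 = 0.301351
Set a + b·x = 16.7: x = (16.7 − 0.301351) / 2.039189 = 8.041750

8.042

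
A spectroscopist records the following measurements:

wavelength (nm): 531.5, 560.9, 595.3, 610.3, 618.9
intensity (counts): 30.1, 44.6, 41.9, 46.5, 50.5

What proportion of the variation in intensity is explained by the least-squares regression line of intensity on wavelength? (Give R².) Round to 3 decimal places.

n = 5, Σx = 2916.9, Σy = 213.6, Σxy = 125590.76, Σx² = 1706986.45, Σy² = 9363.28
Sxx = Σx² − (Σx)²/n = 1706986.45 − 1701661.122 = 5325.328
Sxy = Σxy − (Σx)(Σy)/n = 125590.76 − 124609.968 = 980.792
Syy = Σy² − (Σy)²/n = 9363.28 − 9124.992 = 238.288
R² = Sxy²/(Sxx·Syy) = (980.792)²/(5325.328·238.288) = 0.758063

0.758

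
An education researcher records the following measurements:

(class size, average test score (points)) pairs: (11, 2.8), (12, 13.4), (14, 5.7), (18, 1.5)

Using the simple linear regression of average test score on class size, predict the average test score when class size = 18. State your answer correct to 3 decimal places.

2.398

n = 4, Σx = 55, Σy = 23.4, Σxy = 298.4, Σx² = 785
Sxx = Σx² − (Σx)²/n = 785 − 756.25 = 28.75
Sxy = Σxy − (Σx)(Σy)/n = 298.4 − 321.75 = -23.35
b = Sxy/Sxx = -23.35/28.75 = -0.812174
a = ȳ − b·x̄ = 5.85 − (-0.812174)·13.75 = 17.017391
ŷ(18) = a + b·18 = 17.017391 + (-0.812174)·18 = 2.398261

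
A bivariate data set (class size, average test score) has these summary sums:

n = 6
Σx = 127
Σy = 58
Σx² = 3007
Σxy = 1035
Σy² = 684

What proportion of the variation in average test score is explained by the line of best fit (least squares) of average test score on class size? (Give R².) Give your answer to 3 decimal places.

Sxx = Σx² − (Σx)²/n = 3007 − 2688.166667 = 318.833333
Sxy = Σxy − (Σx)(Σy)/n = 1035 − 1227.666667 = -192.666667
Syy = Σy² − (Σy)²/n = 684 − 560.666667 = 123.333333
R² = Sxy²/(Sxx·Syy) = (-192.666667)²/(318.833333·123.333333) = 0.943993

0.944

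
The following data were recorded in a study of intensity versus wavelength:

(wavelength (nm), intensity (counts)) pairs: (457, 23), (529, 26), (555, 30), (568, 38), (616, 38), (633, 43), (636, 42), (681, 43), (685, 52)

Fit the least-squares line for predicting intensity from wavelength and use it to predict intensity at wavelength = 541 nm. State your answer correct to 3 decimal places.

30.852

n = 9, Σx = 5360, Σy = 335, Σxy = 204741, Σx² = 3236966
Sxx = Σx² − (Σx)²/n = 3236966 − 3192177.777778 = 44788.222222
Sxy = Σxy − (Σx)(Σy)/n = 204741 − 199511.111111 = 5229.888889
b = Sxy/Sxx = 5229.888889/44788.222222 = 0.116769
a = ȳ − b·x̄ = 37.222222 − 0.116769·595.555556 = -32.320377
ŷ(541) = a + b·541 = -32.320377 + 0.116769·541 = 30.851809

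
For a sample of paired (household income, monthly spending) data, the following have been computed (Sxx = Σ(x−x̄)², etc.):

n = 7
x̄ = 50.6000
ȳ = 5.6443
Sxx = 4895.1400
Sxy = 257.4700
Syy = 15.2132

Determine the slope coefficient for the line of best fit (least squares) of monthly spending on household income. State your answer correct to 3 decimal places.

0.053

b = Sxy/Sxx = 257.47/4895.14 = 0.052597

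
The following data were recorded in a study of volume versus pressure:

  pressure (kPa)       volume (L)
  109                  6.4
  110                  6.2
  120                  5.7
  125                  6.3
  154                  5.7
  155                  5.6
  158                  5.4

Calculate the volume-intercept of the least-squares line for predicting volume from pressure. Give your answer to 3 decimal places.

n = 7, Σx = 931, Σy = 41.3, Σxy = 5450.1, Σx² = 126711
Sxx = Σx² − (Σx)²/n = 126711 − 123823 = 2888
Sxy = Σxy − (Σx)(Σy)/n = 5450.1 − 5492.9 = -42.8
b = Sxy/Sxx = -42.8/2888 = -0.014820
a = ȳ − b·x̄ = 5.9 − (-0.014820)·133 = 7.871053

7.871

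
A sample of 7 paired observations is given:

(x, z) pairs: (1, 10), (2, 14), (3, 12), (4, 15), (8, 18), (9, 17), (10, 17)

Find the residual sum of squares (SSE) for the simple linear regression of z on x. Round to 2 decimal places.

n = 7, Σx = 37, Σy = 103, Σxy = 601, Σx² = 275, Σy² = 1567
Sxx = Σx² − (Σx)²/n = 275 − 195.571429 = 79.428571
Sxy = Σxy − (Σx)(Σy)/n = 601 − 544.428571 = 56.571429
Syy = Σy² − (Σy)²/n = 1567 − 1515.571429 = 51.428571
b = Sxy/Sxx = 56.571429/79.428571 = 0.712230
SSE = Syy − b·Sxy = 51.428571 − 0.712230·56.571429 = 11.136691

11.14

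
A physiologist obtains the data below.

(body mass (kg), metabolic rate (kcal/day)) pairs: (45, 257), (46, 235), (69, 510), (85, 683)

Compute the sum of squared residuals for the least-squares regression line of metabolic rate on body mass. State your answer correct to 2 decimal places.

n = 4, Σx = 245, Σy = 1685, Σxy = 115620, Σx² = 16127, Σy² = 847863
Sxx = Σx² − (Σx)²/n = 16127 − 15006.25 = 1120.75
Sxy = Σxy − (Σx)(Σy)/n = 115620 − 103206.25 = 12413.75
Syy = Σy² − (Σy)²/n = 847863 − 709806.25 = 138056.75
b = Sxy/Sxx = 12413.75/1120.75 = 11.076288
SSE = Syy − b·Sxy = 138056.75 − 11.076288·12413.75 = 558.477359

558.48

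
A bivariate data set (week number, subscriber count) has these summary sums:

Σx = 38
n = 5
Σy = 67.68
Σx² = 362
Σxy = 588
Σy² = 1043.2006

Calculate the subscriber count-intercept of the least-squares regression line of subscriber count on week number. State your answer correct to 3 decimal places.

5.891

Sxx = Σx² − (Σx)²/n = 362 − 288.8 = 73.2
Sxy = Σxy − (Σx)(Σy)/n = 588 − 514.368 = 73.632
b = Sxy/Sxx = 73.632/73.2 = 1.005902
a = ȳ − b·x̄ = 13.536 − 1.005902·7.6 = 5.891148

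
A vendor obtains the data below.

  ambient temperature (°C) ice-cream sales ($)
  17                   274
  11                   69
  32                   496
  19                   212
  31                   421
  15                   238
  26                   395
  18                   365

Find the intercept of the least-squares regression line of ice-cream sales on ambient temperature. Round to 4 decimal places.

n = 8, Σx = 169, Σy = 2470, Σxy = 58778, Σx² = 3981
Sxx = Σx² − (Σx)²/n = 3981 − 3570.125 = 410.875
Sxy = Σxy − (Σx)(Σy)/n = 58778 − 52178.75 = 6599.25
b = Sxy/Sxx = 6599.25/410.875 = 16.061454
a = ȳ − b·x̄ = 308.75 − 16.061454·21.125 = -30.548220

-30.5482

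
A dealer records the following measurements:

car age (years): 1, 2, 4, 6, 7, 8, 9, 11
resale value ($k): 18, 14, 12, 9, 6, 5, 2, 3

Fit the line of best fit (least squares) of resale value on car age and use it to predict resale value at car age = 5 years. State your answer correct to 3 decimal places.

10.208

n = 8, Σx = 48, Σy = 69, Σxy = 281, Σx² = 372
Sxx = Σx² − (Σx)²/n = 372 − 288 = 84
Sxy = Σxy − (Σx)(Σy)/n = 281 − 414 = -133
b = Sxy/Sxx = -133/84 = -1.583333
a = ȳ − b·x̄ = 8.625 − (-1.583333)·6 = 18.125
ŷ(5) = a + b·5 = 18.125 + (-1.583333)·5 = 10.208333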